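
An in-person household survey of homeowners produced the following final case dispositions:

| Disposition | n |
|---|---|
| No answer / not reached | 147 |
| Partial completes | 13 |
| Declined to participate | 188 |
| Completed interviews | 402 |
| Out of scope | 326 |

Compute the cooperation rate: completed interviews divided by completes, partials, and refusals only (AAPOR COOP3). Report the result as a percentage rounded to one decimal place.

66.7%

Numerator → 402
Denom → 402 + 13 + 188 = 603
COOP3 = 402 / 603 = 0.6667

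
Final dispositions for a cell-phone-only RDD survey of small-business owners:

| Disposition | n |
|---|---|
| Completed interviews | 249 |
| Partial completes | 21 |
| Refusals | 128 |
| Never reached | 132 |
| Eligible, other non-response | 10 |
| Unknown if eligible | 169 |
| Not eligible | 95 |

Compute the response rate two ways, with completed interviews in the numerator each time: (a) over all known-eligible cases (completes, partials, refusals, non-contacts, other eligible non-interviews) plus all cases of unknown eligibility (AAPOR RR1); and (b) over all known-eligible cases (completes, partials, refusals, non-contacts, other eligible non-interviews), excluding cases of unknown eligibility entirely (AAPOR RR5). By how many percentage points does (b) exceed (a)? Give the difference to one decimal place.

11.0

Numerator = 249
Base = 249 + 21 + 128 + 132 + 10 + 169 = 709
RR1 = 249 / 709 = 0.3512
Base = 249 + 21 + 128 + 132 + 10 = 540
RR5 = 249 / 540 = 0.4611
Difference = 46.11 − 35.12 = 10.99 percentage points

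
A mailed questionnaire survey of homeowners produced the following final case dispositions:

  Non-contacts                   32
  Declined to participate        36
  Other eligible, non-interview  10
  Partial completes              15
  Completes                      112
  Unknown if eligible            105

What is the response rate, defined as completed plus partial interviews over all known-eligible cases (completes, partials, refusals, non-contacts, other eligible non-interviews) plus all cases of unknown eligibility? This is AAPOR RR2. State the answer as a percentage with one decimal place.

Num: 112 + 15 = 127
Denominator: 112 + 15 + 36 + 32 + 10 + 105 = 310
RR2 = 127 / 310 = 0.4097

41.0%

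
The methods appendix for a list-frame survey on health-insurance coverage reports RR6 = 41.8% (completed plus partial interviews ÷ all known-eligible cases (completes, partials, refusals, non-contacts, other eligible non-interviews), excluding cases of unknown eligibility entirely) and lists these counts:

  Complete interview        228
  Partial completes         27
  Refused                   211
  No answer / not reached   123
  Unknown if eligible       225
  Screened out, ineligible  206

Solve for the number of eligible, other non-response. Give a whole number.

Num = 228 + 27 = 255
RR6 = 255 / D = 0.418
D = 255 / 0.418 = 610.0
Remaining denominator categories sum to 589
eligible, other non-response = 610.0 − 589 ≈ 21

21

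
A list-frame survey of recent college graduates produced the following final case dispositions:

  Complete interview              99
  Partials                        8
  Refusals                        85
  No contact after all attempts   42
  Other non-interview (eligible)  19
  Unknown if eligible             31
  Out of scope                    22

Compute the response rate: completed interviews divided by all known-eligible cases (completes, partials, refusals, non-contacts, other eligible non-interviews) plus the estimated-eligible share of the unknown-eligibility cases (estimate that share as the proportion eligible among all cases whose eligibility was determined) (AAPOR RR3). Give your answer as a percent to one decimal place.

35.2%

Top: 99
Eligible (known): 99 + 8 + 85 + 42 + 19 = 253
e = 253 / (253 + 22) = 253 / 275 = 0.9200
Estimated eligible among unknowns: 0.9200 × 31 = 28.52
Base: 253 + 28.52 = 281.52
RR3 = 99 / 281.52 = 0.3517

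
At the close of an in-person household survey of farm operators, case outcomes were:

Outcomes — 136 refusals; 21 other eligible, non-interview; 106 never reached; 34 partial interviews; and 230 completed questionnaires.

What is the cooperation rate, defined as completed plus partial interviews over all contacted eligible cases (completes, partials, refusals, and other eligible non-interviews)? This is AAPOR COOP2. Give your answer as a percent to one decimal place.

62.7%

Numerator: 230 + 34 = 264
Denom: 230 + 34 + 136 + 21 = 421
COOP2 = 264 / 421 = 0.6271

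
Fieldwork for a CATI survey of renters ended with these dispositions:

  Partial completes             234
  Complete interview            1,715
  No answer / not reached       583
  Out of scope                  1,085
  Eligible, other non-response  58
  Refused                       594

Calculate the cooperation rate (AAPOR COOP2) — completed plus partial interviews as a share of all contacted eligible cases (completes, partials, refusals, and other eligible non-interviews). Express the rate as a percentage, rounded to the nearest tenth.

74.9%

Num → 1715 + 234 = 1949
Denom → 1715 + 234 + 594 + 58 = 2601
COOP2 = 1949 / 2601 = 0.7493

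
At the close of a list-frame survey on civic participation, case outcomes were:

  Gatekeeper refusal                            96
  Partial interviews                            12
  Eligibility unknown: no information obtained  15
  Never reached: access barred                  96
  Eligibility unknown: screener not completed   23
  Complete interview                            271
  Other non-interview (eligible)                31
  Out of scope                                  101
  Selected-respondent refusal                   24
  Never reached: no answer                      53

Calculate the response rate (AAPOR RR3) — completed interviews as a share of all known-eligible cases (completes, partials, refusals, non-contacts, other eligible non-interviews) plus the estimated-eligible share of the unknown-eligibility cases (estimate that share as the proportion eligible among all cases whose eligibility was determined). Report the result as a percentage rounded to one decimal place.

Declined to participate = 96 + 24 = 120
Never reached = 53 + 96 = 149
Undetermined eligibility = 23 + 15 = 38
Num: 271
Determined eligible: 271 + 12 + 120 + 149 + 31 = 583
e = 583 / (583 + 101) = 583 / 684 = 0.8523
e × U: 0.8523 × 38 = 32.39
Denominator: 583 + 32.39 = 615.39
RR3 = 271 / 615.39 = 0.4404

44.0%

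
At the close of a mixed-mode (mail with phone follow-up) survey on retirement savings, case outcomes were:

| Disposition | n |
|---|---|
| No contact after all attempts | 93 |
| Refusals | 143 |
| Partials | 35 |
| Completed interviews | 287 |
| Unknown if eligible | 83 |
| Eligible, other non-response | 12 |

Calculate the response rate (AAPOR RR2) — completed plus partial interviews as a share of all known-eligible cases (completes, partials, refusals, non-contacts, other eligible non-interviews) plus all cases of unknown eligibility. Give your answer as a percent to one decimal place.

Top = 287 + 35 = 322
Denom = 287 + 35 + 143 + 93 + 12 + 83 = 653
RR2 = 322 / 653 = 0.4931

49.3%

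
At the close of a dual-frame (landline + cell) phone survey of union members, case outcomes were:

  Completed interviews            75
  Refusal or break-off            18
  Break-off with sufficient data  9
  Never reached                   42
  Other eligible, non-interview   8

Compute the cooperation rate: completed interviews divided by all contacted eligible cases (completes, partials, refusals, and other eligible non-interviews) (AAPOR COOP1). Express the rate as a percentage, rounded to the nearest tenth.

Num → 75
Denom → 75 + 9 + 18 + 8 = 110
COOP1 = 75 / 110 = 0.6818

68.2%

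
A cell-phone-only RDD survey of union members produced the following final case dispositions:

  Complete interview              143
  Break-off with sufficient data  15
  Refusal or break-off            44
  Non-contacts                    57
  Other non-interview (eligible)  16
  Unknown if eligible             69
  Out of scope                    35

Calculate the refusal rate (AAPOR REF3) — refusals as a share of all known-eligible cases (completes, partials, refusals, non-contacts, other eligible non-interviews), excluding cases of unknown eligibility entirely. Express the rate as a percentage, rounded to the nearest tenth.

Numerator: 44
Base: 143 + 15 + 44 + 57 + 16 = 275
REF3 = 44 / 275 = 0.1600

16.0%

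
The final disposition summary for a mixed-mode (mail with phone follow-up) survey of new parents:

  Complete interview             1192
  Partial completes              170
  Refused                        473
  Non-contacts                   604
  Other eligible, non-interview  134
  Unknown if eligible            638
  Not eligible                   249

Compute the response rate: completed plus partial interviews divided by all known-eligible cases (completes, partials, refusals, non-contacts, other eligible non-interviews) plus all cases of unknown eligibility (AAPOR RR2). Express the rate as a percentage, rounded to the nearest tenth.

Numerator = 1192 + 170 = 1362
Denom = 1192 + 170 + 473 + 604 + 134 + 638 = 3211
RR2 = 1362 / 3211 = 0.4242

42.4%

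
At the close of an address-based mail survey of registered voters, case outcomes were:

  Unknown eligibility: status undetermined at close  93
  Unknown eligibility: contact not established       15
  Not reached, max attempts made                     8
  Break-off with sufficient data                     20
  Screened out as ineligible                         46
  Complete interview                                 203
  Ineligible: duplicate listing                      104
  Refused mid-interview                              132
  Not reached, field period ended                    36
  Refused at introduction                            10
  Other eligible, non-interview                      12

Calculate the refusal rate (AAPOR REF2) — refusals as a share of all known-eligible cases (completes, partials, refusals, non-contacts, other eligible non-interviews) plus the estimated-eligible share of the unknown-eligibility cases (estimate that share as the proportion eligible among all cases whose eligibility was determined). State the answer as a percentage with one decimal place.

28.4%

Refused = 10 + 132 = 142
Never reached = 36 + 8 = 44
Undetermined eligibility = 15 + 93 = 108
Screened out, ineligible = 46 + 104 = 150
Num = 142
Known eligible = 203 + 20 + 142 + 44 + 12 = 421
e = 421 / (421 + 150) = 421 / 571 = 0.7373
Estimated eligible among unknowns = 0.7373 × 108 = 79.63
Base = 421 + 79.63 = 500.63
REF2 = 142 / 500.63 = 0.2836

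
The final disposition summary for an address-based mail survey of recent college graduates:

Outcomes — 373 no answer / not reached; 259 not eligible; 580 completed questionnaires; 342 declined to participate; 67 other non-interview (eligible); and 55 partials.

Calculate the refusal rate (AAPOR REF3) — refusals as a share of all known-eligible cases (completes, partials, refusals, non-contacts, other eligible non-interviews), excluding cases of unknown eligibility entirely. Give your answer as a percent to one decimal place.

24.1%

Num: 342
Base: 580 + 55 + 342 + 373 + 67 = 1417
REF3 = 342 / 1417 = 0.2414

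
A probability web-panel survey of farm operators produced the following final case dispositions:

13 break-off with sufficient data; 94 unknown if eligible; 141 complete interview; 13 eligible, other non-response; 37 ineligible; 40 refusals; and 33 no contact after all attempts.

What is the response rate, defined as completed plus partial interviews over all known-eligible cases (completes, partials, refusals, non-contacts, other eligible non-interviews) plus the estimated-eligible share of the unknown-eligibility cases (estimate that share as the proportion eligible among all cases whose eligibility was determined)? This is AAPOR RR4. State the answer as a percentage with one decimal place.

Top = 141 + 13 = 154
Known eligible = 141 + 13 + 40 + 33 + 13 = 240
e = 240 / (240 + 37) = 240 / 277 = 0.8664
Estimated eligible among unknowns = 0.8664 × 94 = 81.44
Denom = 240 + 81.44 = 321.44
RR4 = 154 / 321.44 = 0.4791

47.9%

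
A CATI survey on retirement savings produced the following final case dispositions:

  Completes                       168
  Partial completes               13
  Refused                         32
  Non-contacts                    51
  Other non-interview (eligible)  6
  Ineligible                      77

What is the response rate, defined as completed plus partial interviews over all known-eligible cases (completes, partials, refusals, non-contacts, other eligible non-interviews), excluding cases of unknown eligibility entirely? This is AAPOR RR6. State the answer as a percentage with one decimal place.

Num: 168 + 13 = 181
Denom: 168 + 13 + 32 + 51 + 6 = 270
RR6 = 181 / 270 = 0.6704

67.0%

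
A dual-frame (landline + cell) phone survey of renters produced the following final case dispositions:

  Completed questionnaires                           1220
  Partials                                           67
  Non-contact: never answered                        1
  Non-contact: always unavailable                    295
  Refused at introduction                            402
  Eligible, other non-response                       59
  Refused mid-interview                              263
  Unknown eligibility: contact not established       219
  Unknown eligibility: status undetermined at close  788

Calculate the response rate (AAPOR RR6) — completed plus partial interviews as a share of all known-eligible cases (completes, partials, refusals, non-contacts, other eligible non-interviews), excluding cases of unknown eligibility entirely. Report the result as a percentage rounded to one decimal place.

55.8%

Refusals = 402 + 263 = 665
Non-contacts = 1 + 295 = 296
Eligibility not determined = 219 + 788 = 1007
Top: 1220 + 67 = 1287
Base: 1220 + 67 + 665 + 296 + 59 = 2307
RR6 = 1287 / 2307 = 0.5579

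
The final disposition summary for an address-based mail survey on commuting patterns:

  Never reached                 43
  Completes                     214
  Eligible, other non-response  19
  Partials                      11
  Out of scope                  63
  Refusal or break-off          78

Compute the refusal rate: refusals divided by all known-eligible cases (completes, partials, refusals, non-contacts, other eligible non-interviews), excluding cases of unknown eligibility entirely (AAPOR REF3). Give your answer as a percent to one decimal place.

Numerator → 78
Denominator → 214 + 11 + 78 + 43 + 19 = 365
REF3 = 78 / 365 = 0.2137

21.4%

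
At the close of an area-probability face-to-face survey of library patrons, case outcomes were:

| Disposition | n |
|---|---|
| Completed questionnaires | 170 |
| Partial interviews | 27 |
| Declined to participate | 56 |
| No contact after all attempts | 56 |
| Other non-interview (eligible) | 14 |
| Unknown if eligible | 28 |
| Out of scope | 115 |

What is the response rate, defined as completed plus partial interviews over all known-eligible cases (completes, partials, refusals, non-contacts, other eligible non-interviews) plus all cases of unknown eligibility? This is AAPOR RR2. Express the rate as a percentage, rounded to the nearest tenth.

56.1%

Num → 170 + 27 = 197
Denominator → 170 + 27 + 56 + 56 + 14 + 28 = 351
RR2 = 197 / 351 = 0.5613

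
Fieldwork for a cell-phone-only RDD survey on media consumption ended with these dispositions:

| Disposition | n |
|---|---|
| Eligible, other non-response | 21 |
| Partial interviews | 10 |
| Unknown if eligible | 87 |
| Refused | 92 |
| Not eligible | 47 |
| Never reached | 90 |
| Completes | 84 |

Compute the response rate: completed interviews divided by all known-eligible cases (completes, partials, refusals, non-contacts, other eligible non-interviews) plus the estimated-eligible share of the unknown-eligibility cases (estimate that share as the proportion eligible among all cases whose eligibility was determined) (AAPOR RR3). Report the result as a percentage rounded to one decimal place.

22.6%

Numerator → 84
Known eligible → 84 + 10 + 92 + 90 + 21 = 297
e = 297 / (297 + 47) = 297 / 344 = 0.8634
e × U → 0.8634 × 87 = 75.12
Denominator → 297 + 75.12 = 372.12
RR3 = 84 / 372.12 = 0.2257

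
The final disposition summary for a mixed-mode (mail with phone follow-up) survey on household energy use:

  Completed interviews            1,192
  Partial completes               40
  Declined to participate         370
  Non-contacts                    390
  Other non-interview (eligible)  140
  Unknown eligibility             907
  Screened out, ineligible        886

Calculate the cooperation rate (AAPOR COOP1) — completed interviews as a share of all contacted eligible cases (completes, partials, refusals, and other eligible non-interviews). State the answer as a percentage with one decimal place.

68.4%

Top: 1192
Denom: 1192 + 40 + 370 + 140 = 1742
COOP1 = 1192 / 1742 = 0.6843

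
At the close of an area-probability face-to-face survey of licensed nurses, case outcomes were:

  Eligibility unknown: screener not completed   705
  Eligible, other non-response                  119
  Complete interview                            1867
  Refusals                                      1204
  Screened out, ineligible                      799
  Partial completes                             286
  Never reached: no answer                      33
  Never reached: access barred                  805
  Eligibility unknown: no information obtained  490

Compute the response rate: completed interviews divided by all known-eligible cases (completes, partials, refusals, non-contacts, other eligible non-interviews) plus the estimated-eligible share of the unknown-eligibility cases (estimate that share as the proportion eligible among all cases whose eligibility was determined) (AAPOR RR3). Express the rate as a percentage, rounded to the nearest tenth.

35.1%

Non-contacts = 33 + 805 = 838
Eligibility not determined = 705 + 490 = 1195
Num: 1867
Known eligible: 1867 + 286 + 1204 + 838 + 119 = 4314
e = 4314 / (4314 + 799) = 4314 / 5113 = 0.8437
e × U: 0.8437 × 1195 = 1008.22
Denominator: 4314 + 1008.22 = 5322.22
RR3 = 1867 / 5322.22 = 0.3508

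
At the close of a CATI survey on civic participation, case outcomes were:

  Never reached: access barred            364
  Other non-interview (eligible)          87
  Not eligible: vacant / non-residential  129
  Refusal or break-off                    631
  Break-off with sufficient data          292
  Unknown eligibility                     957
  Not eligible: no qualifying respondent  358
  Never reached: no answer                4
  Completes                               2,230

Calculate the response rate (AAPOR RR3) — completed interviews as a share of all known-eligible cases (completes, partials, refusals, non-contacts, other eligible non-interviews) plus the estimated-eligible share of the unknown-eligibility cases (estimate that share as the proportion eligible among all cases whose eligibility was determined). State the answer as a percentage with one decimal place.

No contact after all attempts = 4 + 364 = 368
Not eligible = 358 + 129 = 487
Top: 2230
Eligible (known): 2230 + 292 + 631 + 368 + 87 = 3608
e = 3608 / (3608 + 487) = 3608 / 4095 = 0.8811
e × U: 0.8811 × 957 = 843.21
Denom: 3608 + 843.21 = 4451.21
RR3 = 2230 / 4451.21 = 0.5010

50.1%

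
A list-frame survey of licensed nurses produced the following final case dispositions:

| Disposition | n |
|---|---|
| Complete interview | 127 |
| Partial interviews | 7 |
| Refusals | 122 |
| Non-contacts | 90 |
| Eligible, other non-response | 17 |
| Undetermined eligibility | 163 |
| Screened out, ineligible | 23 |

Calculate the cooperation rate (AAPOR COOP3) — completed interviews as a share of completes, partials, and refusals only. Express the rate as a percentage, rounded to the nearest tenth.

49.6%

Numerator → 127
Base → 127 + 7 + 122 = 256
COOP3 = 127 / 256 = 0.4961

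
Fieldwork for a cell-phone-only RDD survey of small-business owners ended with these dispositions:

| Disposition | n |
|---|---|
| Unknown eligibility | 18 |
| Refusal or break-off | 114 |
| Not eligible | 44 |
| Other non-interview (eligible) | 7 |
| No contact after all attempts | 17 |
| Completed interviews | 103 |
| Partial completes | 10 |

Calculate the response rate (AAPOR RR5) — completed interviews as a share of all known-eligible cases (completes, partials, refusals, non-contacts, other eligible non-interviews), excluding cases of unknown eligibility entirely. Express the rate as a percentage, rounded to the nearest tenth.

41.0%

Num = 103
Base = 103 + 10 + 114 + 17 + 7 = 251
RR5 = 103 / 251 = 0.4104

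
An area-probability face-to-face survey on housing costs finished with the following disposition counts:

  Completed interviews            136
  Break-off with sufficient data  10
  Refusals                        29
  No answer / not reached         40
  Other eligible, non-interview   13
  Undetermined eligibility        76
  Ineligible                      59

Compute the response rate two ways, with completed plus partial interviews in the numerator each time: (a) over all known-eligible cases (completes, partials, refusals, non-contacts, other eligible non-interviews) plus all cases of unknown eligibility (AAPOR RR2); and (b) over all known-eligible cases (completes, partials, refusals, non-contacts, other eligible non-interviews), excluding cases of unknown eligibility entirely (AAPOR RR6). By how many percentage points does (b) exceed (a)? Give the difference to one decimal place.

Numerator: 136 + 10 = 146
Denominator: 136 + 10 + 29 + 40 + 13 + 76 = 304
RR2 = 146 / 304 = 0.4803
Denominator: 136 + 10 + 29 + 40 + 13 = 228
RR6 = 146 / 228 = 0.6404
Difference = 64.04 − 48.03 = 16.01 percentage points

16.0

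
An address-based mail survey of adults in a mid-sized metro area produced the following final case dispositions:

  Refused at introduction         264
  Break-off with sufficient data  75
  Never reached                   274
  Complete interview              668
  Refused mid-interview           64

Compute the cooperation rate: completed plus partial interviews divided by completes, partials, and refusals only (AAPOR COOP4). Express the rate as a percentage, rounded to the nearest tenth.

69.4%

Declined to participate = 264 + 64 = 328
Num → 668 + 75 = 743
Denom → 668 + 75 + 328 = 1071
COOP4 = 743 / 1071 = 0.6937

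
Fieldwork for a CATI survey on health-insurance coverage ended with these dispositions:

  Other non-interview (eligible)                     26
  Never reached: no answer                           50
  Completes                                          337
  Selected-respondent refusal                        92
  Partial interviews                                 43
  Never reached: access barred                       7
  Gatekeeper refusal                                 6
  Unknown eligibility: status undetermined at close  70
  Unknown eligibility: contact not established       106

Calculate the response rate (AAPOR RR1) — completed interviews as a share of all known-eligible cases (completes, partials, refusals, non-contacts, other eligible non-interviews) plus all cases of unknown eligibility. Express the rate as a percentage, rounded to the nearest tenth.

45.7%

Declined to participate = 6 + 92 = 98
Non-contacts = 50 + 7 = 57
Eligibility not determined = 106 + 70 = 176
Num → 337
Base → 337 + 43 + 98 + 57 + 26 + 176 = 737
RR1 = 337 / 737 = 0.4573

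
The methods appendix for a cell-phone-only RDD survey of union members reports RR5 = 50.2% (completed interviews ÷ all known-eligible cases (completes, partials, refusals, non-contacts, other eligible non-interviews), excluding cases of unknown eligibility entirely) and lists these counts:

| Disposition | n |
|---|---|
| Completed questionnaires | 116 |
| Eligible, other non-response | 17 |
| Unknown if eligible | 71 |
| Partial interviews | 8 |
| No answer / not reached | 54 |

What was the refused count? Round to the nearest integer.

RR5 = 116 / D = 0.502
D = 116 / 0.502 = 231.1
Other denominator terms total 195
refused = 231.1 − 195 ≈ 36

36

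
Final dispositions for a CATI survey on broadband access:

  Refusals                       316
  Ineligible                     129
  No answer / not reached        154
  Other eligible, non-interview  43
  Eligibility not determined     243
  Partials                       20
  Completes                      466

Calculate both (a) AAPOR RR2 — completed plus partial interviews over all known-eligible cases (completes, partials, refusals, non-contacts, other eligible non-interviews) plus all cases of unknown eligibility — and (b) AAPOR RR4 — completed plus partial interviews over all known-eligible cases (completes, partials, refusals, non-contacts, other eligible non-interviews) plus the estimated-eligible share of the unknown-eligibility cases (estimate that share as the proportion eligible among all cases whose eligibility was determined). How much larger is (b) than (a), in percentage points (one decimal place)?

Numerator: 466 + 20 = 486
Denominator: 466 + 20 + 316 + 154 + 43 + 243 = 1242
RR2 = 486 / 1242 = 0.3913
Eligible (known): 466 + 20 + 316 + 154 + 43 = 999
e = 999 / (999 + 129) = 999 / 1128 = 0.8856
e × U: 0.8856 × 243 = 215.20
Denominator: 999 + 215.20 = 1214.20
RR4 = 486 / 1214.20 = 0.4003
Difference = 40.03 − 39.13 = 0.90 percentage points

0.9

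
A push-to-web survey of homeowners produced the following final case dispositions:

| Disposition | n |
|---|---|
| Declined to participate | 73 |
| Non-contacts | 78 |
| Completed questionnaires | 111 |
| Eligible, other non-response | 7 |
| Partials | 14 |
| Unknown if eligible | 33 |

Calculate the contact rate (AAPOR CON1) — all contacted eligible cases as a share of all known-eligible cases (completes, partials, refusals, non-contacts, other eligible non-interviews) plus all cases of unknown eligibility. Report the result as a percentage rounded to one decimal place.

64.9%

Num → 111 + 14 + 73 + 7 = 205
Denominator → 111 + 14 + 73 + 78 + 7 + 33 = 316
CON1 = 205 / 316 = 0.6487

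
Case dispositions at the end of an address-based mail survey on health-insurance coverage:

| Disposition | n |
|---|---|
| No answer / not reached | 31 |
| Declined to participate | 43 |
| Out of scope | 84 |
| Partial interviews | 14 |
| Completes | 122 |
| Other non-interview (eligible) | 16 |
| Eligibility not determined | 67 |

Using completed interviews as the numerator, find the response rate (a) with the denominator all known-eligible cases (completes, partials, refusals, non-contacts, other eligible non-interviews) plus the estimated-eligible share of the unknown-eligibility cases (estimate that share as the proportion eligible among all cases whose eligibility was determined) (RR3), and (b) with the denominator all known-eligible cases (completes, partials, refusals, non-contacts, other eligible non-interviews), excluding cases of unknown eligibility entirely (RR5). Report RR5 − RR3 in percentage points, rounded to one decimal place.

Numerator → 122
Determined eligible → 122 + 14 + 43 + 31 + 16 = 226
e = 226 / (226 + 84) = 226 / 310 = 0.7290
Estimated eligible among unknowns → 0.7290 × 67 = 48.84
Denom → 226 + 48.84 = 274.84
RR3 = 122 / 274.84 = 0.4439
Denom → 122 + 14 + 43 + 31 + 16 = 226
RR5 = 122 / 226 = 0.5398
Difference = 53.98 − 44.39 = 9.59 percentage points

9.6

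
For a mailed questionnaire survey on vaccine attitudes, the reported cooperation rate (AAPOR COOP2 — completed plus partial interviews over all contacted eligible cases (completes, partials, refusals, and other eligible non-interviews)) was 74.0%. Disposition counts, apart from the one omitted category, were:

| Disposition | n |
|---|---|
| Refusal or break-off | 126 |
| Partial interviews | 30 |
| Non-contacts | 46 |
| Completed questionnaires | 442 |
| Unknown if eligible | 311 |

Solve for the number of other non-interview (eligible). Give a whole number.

Numerator = 442 + 30 = 472
COOP2 = 472 / D = 0.740
D = 472 / 0.740 = 637.8
Rest of base = 598
other non-interview (eligible) = 637.8 − 598 ≈ 40

40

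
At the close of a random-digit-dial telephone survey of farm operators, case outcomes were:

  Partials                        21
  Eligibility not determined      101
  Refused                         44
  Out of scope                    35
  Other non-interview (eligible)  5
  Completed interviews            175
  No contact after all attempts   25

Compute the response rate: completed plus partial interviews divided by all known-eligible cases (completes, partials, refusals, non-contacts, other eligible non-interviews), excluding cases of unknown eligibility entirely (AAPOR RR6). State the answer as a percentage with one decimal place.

Top → 175 + 21 = 196
Base → 175 + 21 + 44 + 25 + 5 = 270
RR6 = 196 / 270 = 0.7259

72.6%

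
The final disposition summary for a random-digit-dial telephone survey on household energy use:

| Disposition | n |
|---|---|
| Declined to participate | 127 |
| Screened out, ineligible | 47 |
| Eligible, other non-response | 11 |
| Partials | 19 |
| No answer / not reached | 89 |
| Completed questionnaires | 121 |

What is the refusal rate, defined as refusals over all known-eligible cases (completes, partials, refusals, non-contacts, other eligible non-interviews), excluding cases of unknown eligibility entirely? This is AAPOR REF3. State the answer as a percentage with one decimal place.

34.6%

Num → 127
Base → 121 + 19 + 127 + 89 + 11 = 367
REF3 = 127 / 367 = 0.3460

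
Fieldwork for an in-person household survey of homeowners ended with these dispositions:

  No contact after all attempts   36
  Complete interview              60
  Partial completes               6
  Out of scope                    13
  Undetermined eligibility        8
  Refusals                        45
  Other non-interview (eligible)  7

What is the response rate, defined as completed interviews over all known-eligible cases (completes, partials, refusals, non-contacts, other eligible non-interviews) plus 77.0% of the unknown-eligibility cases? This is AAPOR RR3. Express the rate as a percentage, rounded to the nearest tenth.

37.5%

Top = 60
Eligible (known) = 60 + 6 + 45 + 36 + 7 = 154
Estimated eligible among unknowns = 0.7700 × 8 = 6.16
Denominator = 154 + 6.16 = 160.16
RR3 = 60 / 160.16 = 0.3746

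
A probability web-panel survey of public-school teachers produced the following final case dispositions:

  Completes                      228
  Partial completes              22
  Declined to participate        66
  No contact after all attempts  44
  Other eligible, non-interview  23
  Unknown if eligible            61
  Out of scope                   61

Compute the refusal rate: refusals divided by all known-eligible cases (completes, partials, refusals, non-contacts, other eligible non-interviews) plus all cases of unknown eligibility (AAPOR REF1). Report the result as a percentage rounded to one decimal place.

Num: 66
Denominator: 228 + 22 + 66 + 44 + 23 + 61 = 444
REF1 = 66 / 444 = 0.1486

14.9%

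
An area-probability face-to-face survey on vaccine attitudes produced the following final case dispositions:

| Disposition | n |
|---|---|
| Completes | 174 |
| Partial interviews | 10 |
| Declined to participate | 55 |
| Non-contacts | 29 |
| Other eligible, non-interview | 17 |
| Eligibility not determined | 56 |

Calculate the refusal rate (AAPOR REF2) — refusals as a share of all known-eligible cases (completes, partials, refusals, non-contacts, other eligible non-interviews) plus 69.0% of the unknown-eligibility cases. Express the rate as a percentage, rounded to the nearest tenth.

Numerator → 55
Determined eligible → 174 + 10 + 55 + 29 + 17 = 285
e × U → 0.6900 × 56 = 38.64
Base → 285 + 38.64 = 323.64
REF2 = 55 / 323.64 = 0.1699

17.0%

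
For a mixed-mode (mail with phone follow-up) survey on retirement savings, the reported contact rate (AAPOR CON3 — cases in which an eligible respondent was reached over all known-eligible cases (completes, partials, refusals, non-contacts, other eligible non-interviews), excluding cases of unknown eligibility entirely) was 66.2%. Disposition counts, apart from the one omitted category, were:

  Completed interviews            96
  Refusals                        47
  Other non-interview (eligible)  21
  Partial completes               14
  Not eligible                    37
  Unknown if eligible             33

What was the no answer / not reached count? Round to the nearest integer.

Numerator → 96 + 14 + 47 + 21 = 178
CON3 = 178 / D = 0.662
D = 178 / 0.662 = 268.9
Remaining denominator categories sum to 178
no answer / not reached = 268.9 − 178 ≈ 91

91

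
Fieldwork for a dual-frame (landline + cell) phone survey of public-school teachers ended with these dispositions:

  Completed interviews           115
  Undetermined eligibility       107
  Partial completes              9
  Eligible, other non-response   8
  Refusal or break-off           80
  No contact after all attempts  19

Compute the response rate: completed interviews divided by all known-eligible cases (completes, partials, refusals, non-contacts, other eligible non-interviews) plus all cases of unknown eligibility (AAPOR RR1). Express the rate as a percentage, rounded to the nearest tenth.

34.0%

Top: 115
Base: 115 + 9 + 80 + 19 + 8 + 107 = 338
RR1 = 115 / 338 = 0.3402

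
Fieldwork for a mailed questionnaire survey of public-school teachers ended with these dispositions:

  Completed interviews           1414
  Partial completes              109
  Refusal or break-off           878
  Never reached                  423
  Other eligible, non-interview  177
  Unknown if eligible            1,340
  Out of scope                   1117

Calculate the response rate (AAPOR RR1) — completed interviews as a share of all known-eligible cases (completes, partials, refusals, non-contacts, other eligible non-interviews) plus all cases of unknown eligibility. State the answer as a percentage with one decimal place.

32.6%

Top = 1414
Denominator = 1414 + 109 + 878 + 423 + 177 + 1340 = 4341
RR1 = 1414 / 4341 = 0.3257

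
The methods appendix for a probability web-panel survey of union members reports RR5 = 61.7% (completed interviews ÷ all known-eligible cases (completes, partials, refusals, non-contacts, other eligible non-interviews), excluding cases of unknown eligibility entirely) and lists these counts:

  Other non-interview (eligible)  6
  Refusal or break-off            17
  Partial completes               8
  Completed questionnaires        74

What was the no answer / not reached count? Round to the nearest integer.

15

RR5 = 74 / D = 0.617
D = 74 / 0.617 = 119.9
Other denominator terms total 105
no answer / not reached = 119.9 − 105 ≈ 15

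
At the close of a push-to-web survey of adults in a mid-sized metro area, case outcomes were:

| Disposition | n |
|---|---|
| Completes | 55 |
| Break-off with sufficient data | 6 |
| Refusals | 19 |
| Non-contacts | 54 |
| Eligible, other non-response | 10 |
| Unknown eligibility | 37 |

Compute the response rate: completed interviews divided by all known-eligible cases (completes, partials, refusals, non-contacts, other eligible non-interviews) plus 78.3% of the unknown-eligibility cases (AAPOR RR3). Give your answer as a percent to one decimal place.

Top = 55
Determined eligible = 55 + 6 + 19 + 54 + 10 = 144
Estimated eligible among unknowns = 0.7830 × 37 = 28.97
Denominator = 144 + 28.97 = 172.97
RR3 = 55 / 172.97 = 0.3180

31.8%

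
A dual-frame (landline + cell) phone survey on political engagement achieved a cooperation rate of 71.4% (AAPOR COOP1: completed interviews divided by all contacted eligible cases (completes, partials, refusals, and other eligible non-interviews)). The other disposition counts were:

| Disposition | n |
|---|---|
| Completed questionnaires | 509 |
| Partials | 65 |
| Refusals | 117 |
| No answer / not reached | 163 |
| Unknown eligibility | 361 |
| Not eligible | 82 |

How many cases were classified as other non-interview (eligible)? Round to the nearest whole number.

22

COOP1 = 509 / D = 0.714
D = 509 / 0.714 = 712.9
Rest of base = 691
other non-interview (eligible) = 712.9 − 691 ≈ 22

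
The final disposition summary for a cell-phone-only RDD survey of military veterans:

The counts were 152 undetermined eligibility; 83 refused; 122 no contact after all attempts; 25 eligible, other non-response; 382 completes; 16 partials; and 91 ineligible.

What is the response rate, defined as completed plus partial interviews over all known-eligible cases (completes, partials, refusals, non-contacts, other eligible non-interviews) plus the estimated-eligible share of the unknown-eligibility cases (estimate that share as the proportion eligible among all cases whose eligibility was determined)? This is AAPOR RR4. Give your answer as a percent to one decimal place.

Numerator: 382 + 16 = 398
Known eligible: 382 + 16 + 83 + 122 + 25 = 628
e = 628 / (628 + 91) = 628 / 719 = 0.8734
Eligible share of unknowns: 0.8734 × 152 = 132.76
Denom: 628 + 132.76 = 760.76
RR4 = 398 / 760.76 = 0.5232

52.3%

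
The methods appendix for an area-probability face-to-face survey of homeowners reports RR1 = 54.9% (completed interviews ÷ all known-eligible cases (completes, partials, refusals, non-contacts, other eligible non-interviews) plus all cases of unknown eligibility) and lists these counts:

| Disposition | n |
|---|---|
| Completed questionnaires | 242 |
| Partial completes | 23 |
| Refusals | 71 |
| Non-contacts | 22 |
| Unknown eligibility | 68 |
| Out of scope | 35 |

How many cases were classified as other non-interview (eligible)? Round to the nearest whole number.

15

RR1 = 242 / D = 0.549
D = 242 / 0.549 = 440.8
Other denominator terms total 426
other non-interview (eligible) = 440.8 − 426 ≈ 15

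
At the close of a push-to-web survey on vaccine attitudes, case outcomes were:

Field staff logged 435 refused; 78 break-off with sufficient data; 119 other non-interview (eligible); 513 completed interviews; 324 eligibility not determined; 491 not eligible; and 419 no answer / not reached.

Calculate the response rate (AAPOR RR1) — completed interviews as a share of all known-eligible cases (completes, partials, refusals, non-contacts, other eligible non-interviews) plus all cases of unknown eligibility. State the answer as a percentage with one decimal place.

27.2%

Num → 513
Denominator → 513 + 78 + 435 + 419 + 119 + 324 = 1888
RR1 = 513 / 1888 = 0.2717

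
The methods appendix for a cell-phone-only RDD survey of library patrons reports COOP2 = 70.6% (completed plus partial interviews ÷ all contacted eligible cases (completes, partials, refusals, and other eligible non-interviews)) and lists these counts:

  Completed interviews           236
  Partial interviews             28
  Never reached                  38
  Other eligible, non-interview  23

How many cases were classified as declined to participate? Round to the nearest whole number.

87

Top = 236 + 28 = 264
COOP2 = 264 / D = 0.706
D = 264 / 0.706 = 373.9
Other denominator terms total 287
declined to participate = 373.9 − 287 ≈ 87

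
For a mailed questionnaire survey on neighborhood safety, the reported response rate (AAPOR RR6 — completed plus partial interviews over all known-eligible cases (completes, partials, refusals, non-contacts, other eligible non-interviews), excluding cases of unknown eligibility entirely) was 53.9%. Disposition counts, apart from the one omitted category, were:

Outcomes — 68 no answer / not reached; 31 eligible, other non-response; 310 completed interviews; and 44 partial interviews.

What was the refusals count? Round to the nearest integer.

204

Numerator → 310 + 44 = 354
RR6 = 354 / D = 0.539
D = 354 / 0.539 = 656.8
Remaining denominator categories sum to 453
refusals = 656.8 − 453 ≈ 204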